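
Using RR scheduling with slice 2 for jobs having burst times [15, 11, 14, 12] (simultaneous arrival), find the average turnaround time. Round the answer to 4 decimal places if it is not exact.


Time quantum = 2
Execution trace:
  J1 runs 2 units, time = 2
  J2 runs 2 units, time = 4
  J3 runs 2 units, time = 6
  J4 runs 2 units, time = 8
  J1 runs 2 units, time = 10
  J2 runs 2 units, time = 12
  J3 runs 2 units, time = 14
  J4 runs 2 units, time = 16
  J1 runs 2 units, time = 18
  J2 runs 2 units, time = 20
  J3 runs 2 units, time = 22
  J4 runs 2 units, time = 24
  J1 runs 2 units, time = 26
  J2 runs 2 units, time = 28
  J3 runs 2 units, time = 30
  J4 runs 2 units, time = 32
  J1 runs 2 units, time = 34
  J2 runs 2 units, time = 36
  J3 runs 2 units, time = 38
  J4 runs 2 units, time = 40
  J1 runs 2 units, time = 42
  J2 runs 1 units, time = 43
  J3 runs 2 units, time = 45
  J4 runs 2 units, time = 47
  J1 runs 2 units, time = 49
  J3 runs 2 units, time = 51
  J1 runs 1 units, time = 52
Finish times: [52, 43, 51, 47]
Average turnaround = 193/4 = 48.25

48.25


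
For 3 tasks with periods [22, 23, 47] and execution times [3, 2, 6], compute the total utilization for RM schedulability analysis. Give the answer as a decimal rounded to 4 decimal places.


Compute individual utilizations (exact fractions):
  Task 1: C/T = 3/22 (approx. 0.1364)
  Task 2: C/T = 2/23 (approx. 0.087)
  Task 3: C/T = 6/47 (approx. 0.1277)
Total utilization U = 3/22 + 2/23 + 6/47 = 8347/23782
Rounded to 4 decimal places: U = 0.3510
RM (Liu & Layland) bound for 3 tasks = 0.779763; compare with U = 8347/23782 (approx. 0.350980)
U <= bound, so schedulable by RM sufficient condition.

0.3510


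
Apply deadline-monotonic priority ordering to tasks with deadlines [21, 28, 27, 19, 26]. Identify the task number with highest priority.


Sort tasks by relative deadline (ascending):
  Task 4: deadline = 19
  Task 1: deadline = 21
  Task 5: deadline = 26
  Task 3: deadline = 27
  Task 2: deadline = 28
Priority order (highest first): [4, 1, 5, 3, 2]
Highest priority task = 4

4


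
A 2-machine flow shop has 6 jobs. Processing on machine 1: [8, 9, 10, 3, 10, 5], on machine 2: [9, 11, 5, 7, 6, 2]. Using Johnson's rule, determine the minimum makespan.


Apply Johnson's rule:
  Group 1 (a <= b): [(4, 3, 7), (1, 8, 9), (2, 9, 11)]
  Group 2 (a > b): [(5, 10, 6), (3, 10, 5), (6, 5, 2)]
Optimal job order: [4, 1, 2, 5, 3, 6]
Schedule:
  Job 4: M1 done at 3, M2 done at 10
  Job 1: M1 done at 11, M2 done at 20
  Job 2: M1 done at 20, M2 done at 31
  Job 5: M1 done at 30, M2 done at 37
  Job 3: M1 done at 40, M2 done at 45
  Job 6: M1 done at 45, M2 done at 47
Makespan = 47

47


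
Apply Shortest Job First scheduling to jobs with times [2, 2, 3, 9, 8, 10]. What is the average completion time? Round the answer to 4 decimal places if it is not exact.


SJF order (ascending): [2, 2, 3, 8, 9, 10]
Completion times:
  Job 1: burst=2, C=2
  Job 2: burst=2, C=4
  Job 3: burst=3, C=7
  Job 4: burst=8, C=15
  Job 5: burst=9, C=24
  Job 6: burst=10, C=34
Average completion = 86/6 = 14.3333

14.3333


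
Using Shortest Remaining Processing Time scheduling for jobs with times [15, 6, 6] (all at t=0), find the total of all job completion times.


Since all jobs arrive at t=0, SRPT equals SPT ordering.
SPT order: [6, 6, 15]
Completion times:
  Job 1: p=6, C=6
  Job 2: p=6, C=12
  Job 3: p=15, C=27
Total completion time = 6 + 12 + 27 = 45

45


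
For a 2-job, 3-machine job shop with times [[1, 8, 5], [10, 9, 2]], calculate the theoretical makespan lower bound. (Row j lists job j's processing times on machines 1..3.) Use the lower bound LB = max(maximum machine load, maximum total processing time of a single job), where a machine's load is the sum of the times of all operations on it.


Machine loads:
  Machine 1: 1 + 10 = 11
  Machine 2: 8 + 9 = 17
  Machine 3: 5 + 2 = 7
Max machine load = 17
Job totals:
  Job 1: 14
  Job 2: 21
Max job total = 21
Lower bound = max(17, 21) = 21

21


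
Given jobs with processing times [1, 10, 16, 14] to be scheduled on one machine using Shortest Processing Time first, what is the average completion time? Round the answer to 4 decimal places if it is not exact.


Sort jobs by processing time (SPT order): [1, 10, 14, 16]
Compute completion times sequentially:
  Job 1: processing = 1, completes at 1
  Job 2: processing = 10, completes at 11
  Job 3: processing = 14, completes at 25
  Job 4: processing = 16, completes at 41
Sum of completion times = 78
Average completion time = 78/4 = 19.5

19.5


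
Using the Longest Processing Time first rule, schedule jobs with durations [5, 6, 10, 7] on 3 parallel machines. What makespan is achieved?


Sort jobs in decreasing order (LPT): [10, 7, 6, 5]
Assign each job to the least loaded machine:
  Machine 1: jobs [10], load = 10
  Machine 2: jobs [7], load = 7
  Machine 3: jobs [6, 5], load = 11
Makespan = max load = 11

11


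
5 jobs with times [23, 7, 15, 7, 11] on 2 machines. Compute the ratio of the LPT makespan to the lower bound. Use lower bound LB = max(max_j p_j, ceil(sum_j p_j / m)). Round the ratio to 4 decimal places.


LPT order: [23, 15, 11, 7, 7]
Machine loads after assignment: [30, 33]
LPT makespan = 33
Lower bound = max(max_job, ceil(total/2)) = max(23, 32) = 32
Ratio = 33 / 32 = 1.0313

1.0313


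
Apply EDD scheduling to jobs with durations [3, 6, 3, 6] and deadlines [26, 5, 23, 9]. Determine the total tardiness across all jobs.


Sort by due date (EDD order): [(6, 5), (6, 9), (3, 23), (3, 26)]
Compute completion times and tardiness:
  Job 1: p=6, d=5, C=6, tardiness=max(0,6-5)=1
  Job 2: p=6, d=9, C=12, tardiness=max(0,12-9)=3
  Job 3: p=3, d=23, C=15, tardiness=max(0,15-23)=0
  Job 4: p=3, d=26, C=18, tardiness=max(0,18-26)=0
Total tardiness = 4

4


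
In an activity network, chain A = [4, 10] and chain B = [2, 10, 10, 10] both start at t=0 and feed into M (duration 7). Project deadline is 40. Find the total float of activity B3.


Forward pass: ES(B3) = sum of predecessors on chain B = 12
EF = ES + duration = 12 + 10 = 22
Backward pass: LF(M) = deadline = 40; LS(M) = 40 - 7 = 33
LF(B3) = LS(M) - sum(successors on chain B) = 33 - 10 = 23
LS = LF - duration = 23 - 10 = 13
Total float = LS - ES = 13 - 12 = 1

1


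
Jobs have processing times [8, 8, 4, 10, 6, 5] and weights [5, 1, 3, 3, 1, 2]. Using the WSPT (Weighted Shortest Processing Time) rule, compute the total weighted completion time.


Compute p/w ratios and sort ascending (WSPT): [(4, 3), (8, 5), (5, 2), (10, 3), (6, 1), (8, 1)]
Compute weighted completion times:
  Job (p=4,w=3): C=4, w*C=3*4=12
  Job (p=8,w=5): C=12, w*C=5*12=60
  Job (p=5,w=2): C=17, w*C=2*17=34
  Job (p=10,w=3): C=27, w*C=3*27=81
  Job (p=6,w=1): C=33, w*C=1*33=33
  Job (p=8,w=1): C=41, w*C=1*41=41
Total weighted completion time = 261

261


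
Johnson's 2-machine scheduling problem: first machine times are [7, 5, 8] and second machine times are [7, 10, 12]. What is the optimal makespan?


Apply Johnson's rule:
  Group 1 (a <= b): [(2, 5, 10), (1, 7, 7), (3, 8, 12)]
  Group 2 (a > b): []
Optimal job order: [2, 1, 3]
Schedule:
  Job 2: M1 done at 5, M2 done at 15
  Job 1: M1 done at 12, M2 done at 22
  Job 3: M1 done at 20, M2 done at 34
Makespan = 34

34


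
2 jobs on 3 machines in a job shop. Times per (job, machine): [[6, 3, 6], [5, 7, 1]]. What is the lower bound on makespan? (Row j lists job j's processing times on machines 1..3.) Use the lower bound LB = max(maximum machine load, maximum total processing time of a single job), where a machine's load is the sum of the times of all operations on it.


Machine loads:
  Machine 1: 6 + 5 = 11
  Machine 2: 3 + 7 = 10
  Machine 3: 6 + 1 = 7
Max machine load = 11
Job totals:
  Job 1: 15
  Job 2: 13
Max job total = 15
Lower bound = max(11, 15) = 15

15


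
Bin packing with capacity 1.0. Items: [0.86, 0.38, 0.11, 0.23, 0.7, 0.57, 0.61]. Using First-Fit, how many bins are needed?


Place items sequentially using First-Fit:
  Item 0.86 -> new Bin 1
  Item 0.38 -> new Bin 2
  Item 0.11 -> Bin 1 (now 0.97)
  Item 0.23 -> Bin 2 (now 0.61)
  Item 0.7 -> new Bin 3
  Item 0.57 -> new Bin 4
  Item 0.61 -> new Bin 5
Total bins used = 5

5


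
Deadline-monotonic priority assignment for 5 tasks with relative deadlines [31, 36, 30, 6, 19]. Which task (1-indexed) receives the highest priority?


Sort tasks by relative deadline (ascending):
  Task 4: deadline = 6
  Task 5: deadline = 19
  Task 3: deadline = 30
  Task 1: deadline = 31
  Task 2: deadline = 36
Priority order (highest first): [4, 5, 3, 1, 2]
Highest priority task = 4

4


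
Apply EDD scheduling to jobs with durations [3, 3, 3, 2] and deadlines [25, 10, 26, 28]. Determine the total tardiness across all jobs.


Sort by due date (EDD order): [(3, 10), (3, 25), (3, 26), (2, 28)]
Compute completion times and tardiness:
  Job 1: p=3, d=10, C=3, tardiness=max(0,3-10)=0
  Job 2: p=3, d=25, C=6, tardiness=max(0,6-25)=0
  Job 3: p=3, d=26, C=9, tardiness=max(0,9-26)=0
  Job 4: p=2, d=28, C=11, tardiness=max(0,11-28)=0
Total tardiness = 0

0


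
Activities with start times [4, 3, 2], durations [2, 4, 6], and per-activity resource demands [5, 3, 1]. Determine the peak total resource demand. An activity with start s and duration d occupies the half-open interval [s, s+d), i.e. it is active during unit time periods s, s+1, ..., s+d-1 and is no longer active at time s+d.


Each activity i is active on [start_i, start_i + duration_i).
Compute total resource usage per time slot:
  t=0: active resources = [], total = 0
  t=1: active resources = [], total = 0
  t=2: active resources = [1], total = 1
  t=3: active resources = [3, 1], total = 4
  t=4: active resources = [5, 3, 1], total = 9
  t=5: active resources = [5, 3, 1], total = 9
  t=6: active resources = [3, 1], total = 4
  t=7: active resources = [1], total = 1
Peak resource demand = 9

9


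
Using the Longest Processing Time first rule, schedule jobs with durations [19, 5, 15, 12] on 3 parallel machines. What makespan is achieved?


Sort jobs in decreasing order (LPT): [19, 15, 12, 5]
Assign each job to the least loaded machine:
  Machine 1: jobs [19], load = 19
  Machine 2: jobs [15], load = 15
  Machine 3: jobs [12, 5], load = 17
Makespan = max load = 19

19


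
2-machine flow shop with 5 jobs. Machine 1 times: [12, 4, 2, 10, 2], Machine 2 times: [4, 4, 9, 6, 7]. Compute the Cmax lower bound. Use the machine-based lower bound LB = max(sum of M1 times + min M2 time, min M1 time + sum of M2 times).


LB1 = sum(M1 times) + min(M2 times) = 30 + 4 = 34
LB2 = min(M1 times) + sum(M2 times) = 2 + 30 = 32
Lower bound = max(LB1, LB2) = max(34, 32) = 34

34


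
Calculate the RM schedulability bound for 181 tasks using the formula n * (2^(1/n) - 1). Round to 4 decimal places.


Compute 2^(1/181) = 1.0038368845
Subtract 1: 1.0038368845 - 1 = 0.0038368845
Multiply by n: 181 * 0.0038368845 = 0.6944760945
Round to 4 dp: 0.6945

0.6945


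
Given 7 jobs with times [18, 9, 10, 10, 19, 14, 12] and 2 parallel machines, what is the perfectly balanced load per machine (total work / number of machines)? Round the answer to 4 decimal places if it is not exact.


Total processing time = 18 + 9 + 10 + 10 + 19 + 14 + 12 = 92
Number of machines = 2
Ideal balanced load = 92 / 2 = 46.0

46.0


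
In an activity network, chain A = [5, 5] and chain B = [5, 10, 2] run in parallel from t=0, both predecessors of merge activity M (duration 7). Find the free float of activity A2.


ES(A2) = sum of predecessors on chain A = 5
EF(A2) = ES + duration = 5 + 5 = 10
Successor of A2 is M. ES(M) = max(sum(A), sum(B)) = max(10, 17) = 17
Free float = ES(successor) - EF(current) = 17 - 10 = 7

7


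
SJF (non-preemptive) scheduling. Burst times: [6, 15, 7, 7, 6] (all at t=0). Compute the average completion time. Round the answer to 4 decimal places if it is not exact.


SJF order (ascending): [6, 6, 7, 7, 15]
Completion times:
  Job 1: burst=6, C=6
  Job 2: burst=6, C=12
  Job 3: burst=7, C=19
  Job 4: burst=7, C=26
  Job 5: burst=15, C=41
Average completion = 104/5 = 20.8

20.8


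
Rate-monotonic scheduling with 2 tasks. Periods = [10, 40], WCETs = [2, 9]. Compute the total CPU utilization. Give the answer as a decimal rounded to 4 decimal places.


Compute individual utilizations (exact fractions):
  Task 1: C/T = 2/10 = 1/5 (approx. 0.2)
  Task 2: C/T = 9/40 (approx. 0.225)
Total utilization U = 1/5 + 9/40 = 17/40
Rounded to 4 decimal places: U = 0.4250
RM (Liu & Layland) bound for 2 tasks = 0.828427; compare with U = 17/40 (approx. 0.425000)
U <= bound, so schedulable by RM sufficient condition.

0.4250


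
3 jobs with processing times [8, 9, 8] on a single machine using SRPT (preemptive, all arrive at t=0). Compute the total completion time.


Since all jobs arrive at t=0, SRPT equals SPT ordering.
SPT order: [8, 8, 9]
Completion times:
  Job 1: p=8, C=8
  Job 2: p=8, C=16
  Job 3: p=9, C=25
Total completion time = 8 + 16 + 25 = 49

49


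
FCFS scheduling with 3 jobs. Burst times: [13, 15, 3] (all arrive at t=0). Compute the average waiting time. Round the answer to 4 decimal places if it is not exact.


FCFS order (as given): [13, 15, 3]
Waiting times:
  Job 1: wait = 0
  Job 2: wait = 13
  Job 3: wait = 28
Sum of waiting times = 41
Average waiting time = 41/3 = 13.6667

13.6667


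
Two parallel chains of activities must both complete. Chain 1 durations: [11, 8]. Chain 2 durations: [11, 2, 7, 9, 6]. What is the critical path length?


Path A total = 11 + 8 = 19
Path B total = 11 + 2 + 7 + 9 + 6 = 35
Critical path = longest path = max(19, 35) = 35

35


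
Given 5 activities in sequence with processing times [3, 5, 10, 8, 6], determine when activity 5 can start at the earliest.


Activity 5 starts after activities 1 through 4 complete.
Predecessor durations: [3, 5, 10, 8]
ES = 3 + 5 + 10 + 8 = 26

26


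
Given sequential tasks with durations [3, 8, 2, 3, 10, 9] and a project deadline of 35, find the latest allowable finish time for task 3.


LF(activity 3) = deadline - sum of successor durations
Successors: activities 4 through 6 with durations [3, 10, 9]
Sum of successor durations = 22
LF = 35 - 22 = 13

13


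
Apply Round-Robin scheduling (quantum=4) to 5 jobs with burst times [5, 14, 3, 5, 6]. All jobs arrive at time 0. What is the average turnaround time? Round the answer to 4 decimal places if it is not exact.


Time quantum = 4
Execution trace:
  J1 runs 4 units, time = 4
  J2 runs 4 units, time = 8
  J3 runs 3 units, time = 11
  J4 runs 4 units, time = 15
  J5 runs 4 units, time = 19
  J1 runs 1 units, time = 20
  J2 runs 4 units, time = 24
  J4 runs 1 units, time = 25
  J5 runs 2 units, time = 27
  J2 runs 4 units, time = 31
  J2 runs 2 units, time = 33
Finish times: [20, 33, 11, 25, 27]
Average turnaround = 116/5 = 23.2

23.2


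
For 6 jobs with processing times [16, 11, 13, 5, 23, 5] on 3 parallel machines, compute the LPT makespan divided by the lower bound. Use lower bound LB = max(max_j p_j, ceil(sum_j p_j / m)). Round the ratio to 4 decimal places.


LPT order: [23, 16, 13, 11, 5, 5]
Machine loads after assignment: [23, 26, 24]
LPT makespan = 26
Lower bound = max(max_job, ceil(total/3)) = max(23, 25) = 25
Ratio = 26 / 25 = 1.04

1.04


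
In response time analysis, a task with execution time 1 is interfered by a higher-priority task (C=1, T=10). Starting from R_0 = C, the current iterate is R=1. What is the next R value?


R_next = C + ceil(R_prev / T_hp) * C_hp
ceil(1 / 10) = ceil(0.1) = 1
Interference = 1 * 1 = 1
R_next = 1 + 1 = 2

2


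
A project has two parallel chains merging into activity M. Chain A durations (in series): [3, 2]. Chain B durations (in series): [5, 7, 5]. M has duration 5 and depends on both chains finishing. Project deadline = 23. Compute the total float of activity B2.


Forward pass: ES(B2) = sum of predecessors on chain B = 5
EF = ES + duration = 5 + 7 = 12
Backward pass: LF(M) = deadline = 23; LS(M) = 23 - 5 = 18
LF(B2) = LS(M) - sum(successors on chain B) = 18 - 5 = 13
LS = LF - duration = 13 - 7 = 6
Total float = LS - ES = 6 - 5 = 1

1


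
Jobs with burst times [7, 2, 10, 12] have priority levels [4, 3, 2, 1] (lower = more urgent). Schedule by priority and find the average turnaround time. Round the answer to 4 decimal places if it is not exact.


Sort by priority (ascending = highest first):
Order: [(1, 12), (2, 10), (3, 2), (4, 7)]
Completion times:
  Priority 1, burst=12, C=12
  Priority 2, burst=10, C=22
  Priority 3, burst=2, C=24
  Priority 4, burst=7, C=31
Average turnaround = 89/4 = 22.25

22.25


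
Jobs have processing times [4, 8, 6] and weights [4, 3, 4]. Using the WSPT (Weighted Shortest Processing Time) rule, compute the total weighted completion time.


Compute p/w ratios and sort ascending (WSPT): [(4, 4), (6, 4), (8, 3)]
Compute weighted completion times:
  Job (p=4,w=4): C=4, w*C=4*4=16
  Job (p=6,w=4): C=10, w*C=4*10=40
  Job (p=8,w=3): C=18, w*C=3*18=54
Total weighted completion time = 110

110


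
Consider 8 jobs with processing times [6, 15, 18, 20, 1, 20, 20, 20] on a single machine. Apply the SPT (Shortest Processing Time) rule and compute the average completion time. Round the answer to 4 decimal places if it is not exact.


Sort jobs by processing time (SPT order): [1, 6, 15, 18, 20, 20, 20, 20]
Compute completion times sequentially:
  Job 1: processing = 1, completes at 1
  Job 2: processing = 6, completes at 7
  Job 3: processing = 15, completes at 22
  Job 4: processing = 18, completes at 40
  Job 5: processing = 20, completes at 60
  Job 6: processing = 20, completes at 80
  Job 7: processing = 20, completes at 100
  Job 8: processing = 20, completes at 120
Sum of completion times = 430
Average completion time = 430/8 = 53.75

53.75


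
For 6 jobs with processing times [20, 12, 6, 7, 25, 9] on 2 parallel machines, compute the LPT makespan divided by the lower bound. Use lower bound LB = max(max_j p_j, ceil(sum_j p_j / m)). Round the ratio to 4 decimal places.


LPT order: [25, 20, 12, 9, 7, 6]
Machine loads after assignment: [40, 39]
LPT makespan = 40
Lower bound = max(max_job, ceil(total/2)) = max(25, 40) = 40
Ratio = 40 / 40 = 1.0

1.0


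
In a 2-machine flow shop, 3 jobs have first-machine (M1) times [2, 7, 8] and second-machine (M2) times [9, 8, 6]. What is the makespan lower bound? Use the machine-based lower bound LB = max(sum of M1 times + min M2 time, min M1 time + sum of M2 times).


LB1 = sum(M1 times) + min(M2 times) = 17 + 6 = 23
LB2 = min(M1 times) + sum(M2 times) = 2 + 23 = 25
Lower bound = max(LB1, LB2) = max(23, 25) = 25

25


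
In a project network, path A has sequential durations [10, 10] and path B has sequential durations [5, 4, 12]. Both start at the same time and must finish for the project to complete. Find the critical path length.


Path A total = 10 + 10 = 20
Path B total = 5 + 4 + 12 = 21
Critical path = longest path = max(20, 21) = 21

21


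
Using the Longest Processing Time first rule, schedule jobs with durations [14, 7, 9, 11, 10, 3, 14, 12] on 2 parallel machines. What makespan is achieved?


Sort jobs in decreasing order (LPT): [14, 14, 12, 11, 10, 9, 7, 3]
Assign each job to the least loaded machine:
  Machine 1: jobs [14, 12, 9, 7], load = 42
  Machine 2: jobs [14, 11, 10, 3], load = 38
Makespan = max load = 42

42


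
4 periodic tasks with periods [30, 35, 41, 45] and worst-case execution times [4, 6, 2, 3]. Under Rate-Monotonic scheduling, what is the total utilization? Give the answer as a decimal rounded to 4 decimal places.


Compute individual utilizations (exact fractions):
  Task 1: C/T = 4/30 = 2/15 (approx. 0.1333)
  Task 2: C/T = 6/35 (approx. 0.1714)
  Task 3: C/T = 2/41 (approx. 0.0488)
  Task 4: C/T = 3/45 = 1/15 (approx. 0.0667)
Total utilization U = 2/15 + 6/35 + 2/41 + 1/15 = 603/1435
Rounded to 4 decimal places: U = 0.4202
RM (Liu & Layland) bound for 4 tasks = 0.756828; compare with U = 603/1435 (approx. 0.420209)
U <= bound, so schedulable by RM sufficient condition.

0.4202


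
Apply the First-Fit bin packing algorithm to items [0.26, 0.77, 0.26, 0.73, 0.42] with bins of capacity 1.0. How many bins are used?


Place items sequentially using First-Fit:
  Item 0.26 -> new Bin 1
  Item 0.77 -> new Bin 2
  Item 0.26 -> Bin 1 (now 0.52)
  Item 0.73 -> new Bin 3
  Item 0.42 -> Bin 1 (now 0.94)
Total bins used = 3

3


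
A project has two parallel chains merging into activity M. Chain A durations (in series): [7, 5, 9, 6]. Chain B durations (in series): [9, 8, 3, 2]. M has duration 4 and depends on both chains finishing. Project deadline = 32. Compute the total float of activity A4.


Forward pass: ES(A4) = sum of predecessors on chain A = 21
EF = ES + duration = 21 + 6 = 27
Backward pass: LF(M) = deadline = 32; LS(M) = 32 - 4 = 28
LF(A4) = LS(M) - sum(successors on chain A) = 28 - 0 = 28
LS = LF - duration = 28 - 6 = 22
Total float = LS - ES = 22 - 21 = 1

1


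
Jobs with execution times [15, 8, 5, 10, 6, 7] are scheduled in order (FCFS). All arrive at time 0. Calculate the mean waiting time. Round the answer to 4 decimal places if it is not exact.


FCFS order (as given): [15, 8, 5, 10, 6, 7]
Waiting times:
  Job 1: wait = 0
  Job 2: wait = 15
  Job 3: wait = 23
  Job 4: wait = 28
  Job 5: wait = 38
  Job 6: wait = 44
Sum of waiting times = 148
Average waiting time = 148/6 = 24.6667

24.6667


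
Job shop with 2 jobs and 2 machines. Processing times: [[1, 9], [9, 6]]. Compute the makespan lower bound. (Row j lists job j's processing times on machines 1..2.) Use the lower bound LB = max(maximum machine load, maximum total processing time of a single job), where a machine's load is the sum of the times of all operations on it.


Machine loads:
  Machine 1: 1 + 9 = 10
  Machine 2: 9 + 6 = 15
Max machine load = 15
Job totals:
  Job 1: 10
  Job 2: 15
Max job total = 15
Lower bound = max(15, 15) = 15

15


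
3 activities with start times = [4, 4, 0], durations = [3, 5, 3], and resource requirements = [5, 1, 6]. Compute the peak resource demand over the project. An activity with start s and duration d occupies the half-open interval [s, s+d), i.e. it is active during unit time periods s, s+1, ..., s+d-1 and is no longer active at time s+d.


Each activity i is active on [start_i, start_i + duration_i).
Compute total resource usage per time slot:
  t=0: active resources = [6], total = 6
  t=1: active resources = [6], total = 6
  t=2: active resources = [6], total = 6
  t=3: active resources = [], total = 0
  t=4: active resources = [5, 1], total = 6
  t=5: active resources = [5, 1], total = 6
  t=6: active resources = [5, 1], total = 6
  t=7: active resources = [1], total = 1
  t=8: active resources = [1], total = 1
Peak resource demand = 6

6


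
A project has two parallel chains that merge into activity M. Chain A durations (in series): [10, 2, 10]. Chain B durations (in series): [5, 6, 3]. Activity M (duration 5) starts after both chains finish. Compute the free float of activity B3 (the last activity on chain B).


ES(B3) = sum of predecessors on chain B = 11
EF(B3) = ES + duration = 11 + 3 = 14
Successor of B3 is M. ES(M) = max(sum(A), sum(B)) = max(22, 14) = 22
Free float = ES(successor) - EF(current) = 22 - 14 = 8

8


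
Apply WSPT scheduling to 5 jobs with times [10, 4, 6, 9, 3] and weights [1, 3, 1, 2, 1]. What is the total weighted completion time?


Compute p/w ratios and sort ascending (WSPT): [(4, 3), (3, 1), (9, 2), (6, 1), (10, 1)]
Compute weighted completion times:
  Job (p=4,w=3): C=4, w*C=3*4=12
  Job (p=3,w=1): C=7, w*C=1*7=7
  Job (p=9,w=2): C=16, w*C=2*16=32
  Job (p=6,w=1): C=22, w*C=1*22=22
  Job (p=10,w=1): C=32, w*C=1*32=32
Total weighted completion time = 105

105


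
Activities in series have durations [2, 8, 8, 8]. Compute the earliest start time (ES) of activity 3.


Activity 3 starts after activities 1 through 2 complete.
Predecessor durations: [2, 8]
ES = 2 + 8 = 10

10


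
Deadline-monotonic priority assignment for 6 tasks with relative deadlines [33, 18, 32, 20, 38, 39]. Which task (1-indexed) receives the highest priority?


Sort tasks by relative deadline (ascending):
  Task 2: deadline = 18
  Task 4: deadline = 20
  Task 3: deadline = 32
  Task 1: deadline = 33
  Task 5: deadline = 38
  Task 6: deadline = 39
Priority order (highest first): [2, 4, 3, 1, 5, 6]
Highest priority task = 2

2


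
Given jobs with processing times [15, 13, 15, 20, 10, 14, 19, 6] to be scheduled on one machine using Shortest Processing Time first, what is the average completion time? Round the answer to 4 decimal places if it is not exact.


Sort jobs by processing time (SPT order): [6, 10, 13, 14, 15, 15, 19, 20]
Compute completion times sequentially:
  Job 1: processing = 6, completes at 6
  Job 2: processing = 10, completes at 16
  Job 3: processing = 13, completes at 29
  Job 4: processing = 14, completes at 43
  Job 5: processing = 15, completes at 58
  Job 6: processing = 15, completes at 73
  Job 7: processing = 19, completes at 92
  Job 8: processing = 20, completes at 112
Sum of completion times = 429
Average completion time = 429/8 = 53.625

53.625


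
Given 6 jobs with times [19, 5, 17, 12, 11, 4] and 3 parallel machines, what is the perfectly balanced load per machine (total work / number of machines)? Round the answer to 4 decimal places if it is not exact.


Total processing time = 19 + 5 + 17 + 12 + 11 + 4 = 68
Number of machines = 3
Ideal balanced load = 68 / 3 = 22.6667

22.6667


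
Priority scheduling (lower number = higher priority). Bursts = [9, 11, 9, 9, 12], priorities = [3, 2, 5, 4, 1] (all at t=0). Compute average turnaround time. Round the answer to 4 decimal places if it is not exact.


Sort by priority (ascending = highest first):
Order: [(1, 12), (2, 11), (3, 9), (4, 9), (5, 9)]
Completion times:
  Priority 1, burst=12, C=12
  Priority 2, burst=11, C=23
  Priority 3, burst=9, C=32
  Priority 4, burst=9, C=41
  Priority 5, burst=9, C=50
Average turnaround = 158/5 = 31.6

31.6


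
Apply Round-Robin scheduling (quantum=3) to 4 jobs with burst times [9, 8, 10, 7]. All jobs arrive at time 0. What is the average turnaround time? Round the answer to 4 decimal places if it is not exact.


Time quantum = 3
Execution trace:
  J1 runs 3 units, time = 3
  J2 runs 3 units, time = 6
  J3 runs 3 units, time = 9
  J4 runs 3 units, time = 12
  J1 runs 3 units, time = 15
  J2 runs 3 units, time = 18
  J3 runs 3 units, time = 21
  J4 runs 3 units, time = 24
  J1 runs 3 units, time = 27
  J2 runs 2 units, time = 29
  J3 runs 3 units, time = 32
  J4 runs 1 units, time = 33
  J3 runs 1 units, time = 34
Finish times: [27, 29, 34, 33]
Average turnaround = 123/4 = 30.75

30.75


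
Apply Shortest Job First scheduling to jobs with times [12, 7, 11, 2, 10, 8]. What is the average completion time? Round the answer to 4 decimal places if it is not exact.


SJF order (ascending): [2, 7, 8, 10, 11, 12]
Completion times:
  Job 1: burst=2, C=2
  Job 2: burst=7, C=9
  Job 3: burst=8, C=17
  Job 4: burst=10, C=27
  Job 5: burst=11, C=38
  Job 6: burst=12, C=50
Average completion = 143/6 = 23.8333

23.8333


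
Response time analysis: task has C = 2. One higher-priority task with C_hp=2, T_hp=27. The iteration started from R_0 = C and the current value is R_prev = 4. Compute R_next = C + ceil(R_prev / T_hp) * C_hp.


R_next = C + ceil(R_prev / T_hp) * C_hp
ceil(4 / 27) = ceil(0.1481) = 1
Interference = 1 * 2 = 2
R_next = 2 + 2 = 4
R_next = R_prev, so the iteration has converged (response time = 4).

4


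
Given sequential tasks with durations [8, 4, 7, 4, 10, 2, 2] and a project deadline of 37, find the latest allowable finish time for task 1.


LF(activity 1) = deadline - sum of successor durations
Successors: activities 2 through 7 with durations [4, 7, 4, 10, 2, 2]
Sum of successor durations = 29
LF = 37 - 29 = 8

8


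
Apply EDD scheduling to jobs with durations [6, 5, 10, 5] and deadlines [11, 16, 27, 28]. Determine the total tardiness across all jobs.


Sort by due date (EDD order): [(6, 11), (5, 16), (10, 27), (5, 28)]
Compute completion times and tardiness:
  Job 1: p=6, d=11, C=6, tardiness=max(0,6-11)=0
  Job 2: p=5, d=16, C=11, tardiness=max(0,11-16)=0
  Job 3: p=10, d=27, C=21, tardiness=max(0,21-27)=0
  Job 4: p=5, d=28, C=26, tardiness=max(0,26-28)=0
Total tardiness = 0

0


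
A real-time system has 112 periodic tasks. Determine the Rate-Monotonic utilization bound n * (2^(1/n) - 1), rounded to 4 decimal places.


Compute 2^(1/112) = 1.0062080044
Subtract 1: 1.0062080044 - 1 = 0.0062080044
Multiply by n: 112 * 0.0062080044 = 0.6952964928
Round to 4 dp: 0.6953

0.6953


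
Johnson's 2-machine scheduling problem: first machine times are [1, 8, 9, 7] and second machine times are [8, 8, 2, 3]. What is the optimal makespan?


Apply Johnson's rule:
  Group 1 (a <= b): [(1, 1, 8), (2, 8, 8)]
  Group 2 (a > b): [(4, 7, 3), (3, 9, 2)]
Optimal job order: [1, 2, 4, 3]
Schedule:
  Job 1: M1 done at 1, M2 done at 9
  Job 2: M1 done at 9, M2 done at 17
  Job 4: M1 done at 16, M2 done at 20
  Job 3: M1 done at 25, M2 done at 27
Makespan = 27

27


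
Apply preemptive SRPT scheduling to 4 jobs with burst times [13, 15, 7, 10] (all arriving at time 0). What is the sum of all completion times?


Since all jobs arrive at t=0, SRPT equals SPT ordering.
SPT order: [7, 10, 13, 15]
Completion times:
  Job 1: p=7, C=7
  Job 2: p=10, C=17
  Job 3: p=13, C=30
  Job 4: p=15, C=45
Total completion time = 7 + 17 + 30 + 45 = 99

99


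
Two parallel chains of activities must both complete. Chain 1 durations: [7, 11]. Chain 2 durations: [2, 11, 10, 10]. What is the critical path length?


Path A total = 7 + 11 = 18
Path B total = 2 + 11 + 10 + 10 = 33
Critical path = longest path = max(18, 33) = 33

33


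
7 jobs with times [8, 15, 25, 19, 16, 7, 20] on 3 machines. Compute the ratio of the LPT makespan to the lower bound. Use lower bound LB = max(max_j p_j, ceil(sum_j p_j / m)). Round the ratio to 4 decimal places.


LPT order: [25, 20, 19, 16, 15, 8, 7]
Machine loads after assignment: [40, 35, 35]
LPT makespan = 40
Lower bound = max(max_job, ceil(total/3)) = max(25, 37) = 37
Ratio = 40 / 37 = 1.0811

1.0811


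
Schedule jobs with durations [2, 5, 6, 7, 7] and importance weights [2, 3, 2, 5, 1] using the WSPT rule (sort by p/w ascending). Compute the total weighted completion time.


Compute p/w ratios and sort ascending (WSPT): [(2, 2), (7, 5), (5, 3), (6, 2), (7, 1)]
Compute weighted completion times:
  Job (p=2,w=2): C=2, w*C=2*2=4
  Job (p=7,w=5): C=9, w*C=5*9=45
  Job (p=5,w=3): C=14, w*C=3*14=42
  Job (p=6,w=2): C=20, w*C=2*20=40
  Job (p=7,w=1): C=27, w*C=1*27=27
Total weighted completion time = 158

158


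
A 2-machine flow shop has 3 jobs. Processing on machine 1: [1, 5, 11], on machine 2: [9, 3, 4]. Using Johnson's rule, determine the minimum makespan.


Apply Johnson's rule:
  Group 1 (a <= b): [(1, 1, 9)]
  Group 2 (a > b): [(3, 11, 4), (2, 5, 3)]
Optimal job order: [1, 3, 2]
Schedule:
  Job 1: M1 done at 1, M2 done at 10
  Job 3: M1 done at 12, M2 done at 16
  Job 2: M1 done at 17, M2 done at 20
Makespan = 20

20


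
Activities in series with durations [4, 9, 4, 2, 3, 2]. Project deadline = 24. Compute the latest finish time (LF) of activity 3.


LF(activity 3) = deadline - sum of successor durations
Successors: activities 4 through 6 with durations [2, 3, 2]
Sum of successor durations = 7
LF = 24 - 7 = 17

17


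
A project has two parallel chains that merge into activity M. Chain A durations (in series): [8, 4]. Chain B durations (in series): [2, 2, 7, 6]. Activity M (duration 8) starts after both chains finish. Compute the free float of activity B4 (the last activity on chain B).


ES(B4) = sum of predecessors on chain B = 11
EF(B4) = ES + duration = 11 + 6 = 17
Successor of B4 is M. ES(M) = max(sum(A), sum(B)) = max(12, 17) = 17
Free float = ES(successor) - EF(current) = 17 - 17 = 0

0


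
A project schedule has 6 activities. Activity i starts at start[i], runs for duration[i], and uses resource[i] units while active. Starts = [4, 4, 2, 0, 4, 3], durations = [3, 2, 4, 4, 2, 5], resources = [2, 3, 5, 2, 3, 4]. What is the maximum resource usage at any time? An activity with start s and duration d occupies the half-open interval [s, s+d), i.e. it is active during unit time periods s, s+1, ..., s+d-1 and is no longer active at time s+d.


Each activity i is active on [start_i, start_i + duration_i).
Compute total resource usage per time slot:
  t=0: active resources = [2], total = 2
  t=1: active resources = [2], total = 2
  t=2: active resources = [5, 2], total = 7
  t=3: active resources = [5, 2, 4], total = 11
  t=4: active resources = [2, 3, 5, 3, 4], total = 17
  t=5: active resources = [2, 3, 5, 3, 4], total = 17
  t=6: active resources = [2, 4], total = 6
  t=7: active resources = [4], total = 4
Peak resource demand = 17

17


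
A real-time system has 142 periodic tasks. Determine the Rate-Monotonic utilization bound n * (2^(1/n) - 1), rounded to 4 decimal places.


Compute 2^(1/142) = 1.0048932512
Subtract 1: 1.0048932512 - 1 = 0.0048932512
Multiply by n: 142 * 0.0048932512 = 0.6948416704
Round to 4 dp: 0.6948

0.6948


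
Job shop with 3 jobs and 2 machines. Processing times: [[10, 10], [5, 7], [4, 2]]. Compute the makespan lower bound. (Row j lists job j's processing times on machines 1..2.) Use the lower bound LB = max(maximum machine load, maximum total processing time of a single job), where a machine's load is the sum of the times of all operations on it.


Machine loads:
  Machine 1: 10 + 5 + 4 = 19
  Machine 2: 10 + 7 + 2 = 19
Max machine load = 19
Job totals:
  Job 1: 20
  Job 2: 12
  Job 3: 6
Max job total = 20
Lower bound = max(19, 20) = 20

20


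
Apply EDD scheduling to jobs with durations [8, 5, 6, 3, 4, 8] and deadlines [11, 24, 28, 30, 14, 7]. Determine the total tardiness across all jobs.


Sort by due date (EDD order): [(8, 7), (8, 11), (4, 14), (5, 24), (6, 28), (3, 30)]
Compute completion times and tardiness:
  Job 1: p=8, d=7, C=8, tardiness=max(0,8-7)=1
  Job 2: p=8, d=11, C=16, tardiness=max(0,16-11)=5
  Job 3: p=4, d=14, C=20, tardiness=max(0,20-14)=6
  Job 4: p=5, d=24, C=25, tardiness=max(0,25-24)=1
  Job 5: p=6, d=28, C=31, tardiness=max(0,31-28)=3
  Job 6: p=3, d=30, C=34, tardiness=max(0,34-30)=4
Total tardiness = 20

20


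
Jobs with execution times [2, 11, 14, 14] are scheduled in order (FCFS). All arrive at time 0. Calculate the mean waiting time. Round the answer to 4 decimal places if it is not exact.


FCFS order (as given): [2, 11, 14, 14]
Waiting times:
  Job 1: wait = 0
  Job 2: wait = 2
  Job 3: wait = 13
  Job 4: wait = 27
Sum of waiting times = 42
Average waiting time = 42/4 = 10.5

10.5


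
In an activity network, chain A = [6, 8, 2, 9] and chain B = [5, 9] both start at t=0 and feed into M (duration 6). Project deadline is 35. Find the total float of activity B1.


Forward pass: ES(B1) = sum of predecessors on chain B = 0
EF = ES + duration = 0 + 5 = 5
Backward pass: LF(M) = deadline = 35; LS(M) = 35 - 6 = 29
LF(B1) = LS(M) - sum(successors on chain B) = 29 - 9 = 20
LS = LF - duration = 20 - 5 = 15
Total float = LS - ES = 15 - 0 = 15

15


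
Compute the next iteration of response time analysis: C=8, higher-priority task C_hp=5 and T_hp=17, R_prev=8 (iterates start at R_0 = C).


R_next = C + ceil(R_prev / T_hp) * C_hp
ceil(8 / 17) = ceil(0.4706) = 1
Interference = 1 * 5 = 5
R_next = 8 + 5 = 13

13


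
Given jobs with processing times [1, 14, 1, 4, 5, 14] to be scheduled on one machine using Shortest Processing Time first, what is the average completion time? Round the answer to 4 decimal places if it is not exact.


Sort jobs by processing time (SPT order): [1, 1, 4, 5, 14, 14]
Compute completion times sequentially:
  Job 1: processing = 1, completes at 1
  Job 2: processing = 1, completes at 2
  Job 3: processing = 4, completes at 6
  Job 4: processing = 5, completes at 11
  Job 5: processing = 14, completes at 25
  Job 6: processing = 14, completes at 39
Sum of completion times = 84
Average completion time = 84/6 = 14.0

14.0


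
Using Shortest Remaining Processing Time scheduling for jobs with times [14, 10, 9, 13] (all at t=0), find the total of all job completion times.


Since all jobs arrive at t=0, SRPT equals SPT ordering.
SPT order: [9, 10, 13, 14]
Completion times:
  Job 1: p=9, C=9
  Job 2: p=10, C=19
  Job 3: p=13, C=32
  Job 4: p=14, C=46
Total completion time = 9 + 19 + 32 + 46 = 106

106


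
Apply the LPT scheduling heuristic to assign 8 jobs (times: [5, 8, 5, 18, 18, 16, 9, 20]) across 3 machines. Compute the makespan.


Sort jobs in decreasing order (LPT): [20, 18, 18, 16, 9, 8, 5, 5]
Assign each job to the least loaded machine:
  Machine 1: jobs [20, 8, 5], load = 33
  Machine 2: jobs [18, 16], load = 34
  Machine 3: jobs [18, 9, 5], load = 32
Makespan = max load = 34

34


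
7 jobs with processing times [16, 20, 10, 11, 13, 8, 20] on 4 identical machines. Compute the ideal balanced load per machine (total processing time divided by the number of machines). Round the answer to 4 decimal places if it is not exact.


Total processing time = 16 + 20 + 10 + 11 + 13 + 8 + 20 = 98
Number of machines = 4
Ideal balanced load = 98 / 4 = 24.5

24.5


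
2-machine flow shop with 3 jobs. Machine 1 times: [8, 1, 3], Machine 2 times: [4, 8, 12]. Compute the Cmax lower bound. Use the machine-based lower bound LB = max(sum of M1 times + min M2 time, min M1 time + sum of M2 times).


LB1 = sum(M1 times) + min(M2 times) = 12 + 4 = 16
LB2 = min(M1 times) + sum(M2 times) = 1 + 24 = 25
Lower bound = max(LB1, LB2) = max(16, 25) = 25

25


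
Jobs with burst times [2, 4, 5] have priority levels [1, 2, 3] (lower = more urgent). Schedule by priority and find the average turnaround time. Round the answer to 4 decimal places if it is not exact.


Sort by priority (ascending = highest first):
Order: [(1, 2), (2, 4), (3, 5)]
Completion times:
  Priority 1, burst=2, C=2
  Priority 2, burst=4, C=6
  Priority 3, burst=5, C=11
Average turnaround = 19/3 = 6.3333

6.3333


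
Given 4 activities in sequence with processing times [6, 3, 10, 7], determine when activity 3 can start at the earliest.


Activity 3 starts after activities 1 through 2 complete.
Predecessor durations: [6, 3]
ES = 6 + 3 = 9

9


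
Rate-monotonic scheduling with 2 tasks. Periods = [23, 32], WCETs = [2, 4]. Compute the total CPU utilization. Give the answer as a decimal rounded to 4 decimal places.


Compute individual utilizations (exact fractions):
  Task 1: C/T = 2/23 (approx. 0.087)
  Task 2: C/T = 4/32 = 1/8 (approx. 0.125)
Total utilization U = 2/23 + 1/8 = 39/184
Rounded to 4 decimal places: U = 0.2120
RM (Liu & Layland) bound for 2 tasks = 0.828427; compare with U = 39/184 (approx. 0.211957)
U <= bound, so schedulable by RM sufficient condition.

0.2120


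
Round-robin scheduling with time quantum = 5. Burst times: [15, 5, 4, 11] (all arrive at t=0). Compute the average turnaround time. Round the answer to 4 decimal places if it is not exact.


Time quantum = 5
Execution trace:
  J1 runs 5 units, time = 5
  J2 runs 5 units, time = 10
  J3 runs 4 units, time = 14
  J4 runs 5 units, time = 19
  J1 runs 5 units, time = 24
  J4 runs 5 units, time = 29
  J1 runs 5 units, time = 34
  J4 runs 1 units, time = 35
Finish times: [34, 10, 14, 35]
Average turnaround = 93/4 = 23.25

23.25


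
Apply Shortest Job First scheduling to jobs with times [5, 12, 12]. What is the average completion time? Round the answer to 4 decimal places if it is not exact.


SJF order (ascending): [5, 12, 12]
Completion times:
  Job 1: burst=5, C=5
  Job 2: burst=12, C=17
  Job 3: burst=12, C=29
Average completion = 51/3 = 17.0

17.0


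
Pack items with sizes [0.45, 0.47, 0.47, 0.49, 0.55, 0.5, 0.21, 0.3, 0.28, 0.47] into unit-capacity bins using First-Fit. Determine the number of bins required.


Place items sequentially using First-Fit:
  Item 0.45 -> new Bin 1
  Item 0.47 -> Bin 1 (now 0.92)
  Item 0.47 -> new Bin 2
  Item 0.49 -> Bin 2 (now 0.96)
  Item 0.55 -> new Bin 3
  Item 0.5 -> new Bin 4
  Item 0.21 -> Bin 3 (now 0.76)
  Item 0.3 -> Bin 4 (now 0.8)
  Item 0.28 -> new Bin 5
  Item 0.47 -> Bin 5 (now 0.75)
Total bins used = 5

5
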